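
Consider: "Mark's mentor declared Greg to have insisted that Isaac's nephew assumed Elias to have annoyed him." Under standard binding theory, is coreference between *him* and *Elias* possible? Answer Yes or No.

*Elias* is an R-expression; Principle C requires it to be free (not bound by any c-commanding expression).
— him: object of the clause headed by 'annoyed'; the R-expression locally c-commands the pronoun — coreference blocked (Principle B on the pronoun).

No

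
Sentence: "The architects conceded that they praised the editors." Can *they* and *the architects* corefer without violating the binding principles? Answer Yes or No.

*the architects* is an R-expression; Principle C requires it to be free (not bound by any c-commanding expression).
— they: subject of the clause headed by 'praised'; the pronoun does not c-command the R-expression — coreference allowed.

Yes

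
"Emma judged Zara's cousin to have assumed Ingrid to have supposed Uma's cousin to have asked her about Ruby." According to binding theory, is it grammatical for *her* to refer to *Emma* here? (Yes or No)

Yes

*Emma* is an R-expression; Principle C requires it to be free (not bound by any c-commanding expression).
— her: object of the clause headed by 'asked'; the pronoun does not c-command the R-expression — coreference allowed.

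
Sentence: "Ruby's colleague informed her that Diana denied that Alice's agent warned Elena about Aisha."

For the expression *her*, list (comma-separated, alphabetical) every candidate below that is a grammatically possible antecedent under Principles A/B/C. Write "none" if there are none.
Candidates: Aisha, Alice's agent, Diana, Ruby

Ruby

*her* is a pronoun; Principle B requires it to be free in its binding domain — the matrix clause.
— Aisha: second object of the clause headed by 'warned'; is c-commanded by the pronoun; coreference would bind this R-expression — blocked (Principle C).
— Alice's agent: subject of the clause headed by 'warned'; is c-commanded by the pronoun; coreference would bind this R-expression — blocked (Principle C).
— Diana: subject of the clause headed by 'denied'; is c-commanded by the pronoun; coreference would bind this R-expression — blocked (Principle C).
— Ruby: possessor inside the subject DP of the matrix clause; does not c-command the pronoun — Principle B does not apply; allowed.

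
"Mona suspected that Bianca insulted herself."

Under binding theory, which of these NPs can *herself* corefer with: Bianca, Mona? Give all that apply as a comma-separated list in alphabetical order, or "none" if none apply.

Bianca

*herself* is a reflexive; Principle A requires it to be bound within its binding domain — the clause headed by 'insulted'.
— Bianca: subject of the clause headed by 'insulted'; c-commands the reflexive within its binding domain — allowed (Principle A).
— Mona: subject of the matrix clause; c-commands the reflexive but lies outside its binding domain — cannot bind it (Principle A).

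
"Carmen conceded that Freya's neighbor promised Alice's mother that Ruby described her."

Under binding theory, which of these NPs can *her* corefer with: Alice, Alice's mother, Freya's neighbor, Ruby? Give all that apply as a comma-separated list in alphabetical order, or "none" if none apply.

*her* is a pronoun; Principle B requires it to be free in its binding domain — the clause headed by 'described'.
— Alice: possessor inside the object DP of the clause headed by 'promised'; does not c-command the pronoun — Principle B does not apply; allowed.
— Alice's mother: object of the clause headed by 'promised'; c-commands the pronoun but lies outside its binding domain — allowed.
— Freya's neighbor: subject of the clause headed by 'promised'; c-commands the pronoun but lies outside its binding domain — allowed.
— Ruby: subject of the clause headed by 'described'; c-commands the pronoun within its binding domain — blocked (Principle B).

Alice, Alice's mother, Freya's neighbor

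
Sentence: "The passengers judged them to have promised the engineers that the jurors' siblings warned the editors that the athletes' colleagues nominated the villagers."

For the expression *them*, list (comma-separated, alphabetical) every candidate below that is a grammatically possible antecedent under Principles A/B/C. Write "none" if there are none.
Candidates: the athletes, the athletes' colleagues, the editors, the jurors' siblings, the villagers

*them* is a pronoun; Principle B requires it to be free in its binding domain — the matrix clause.
— the athletes: possessor inside the subject DP of the clause headed by 'nominated'; is c-commanded by the pronoun; coreference would bind this R-expression — blocked (Principle C).
— the athletes' colleagues: subject of the clause headed by 'nominated'; is c-commanded by the pronoun; coreference would bind this R-expression — blocked (Principle C).
— the editors: object of the clause headed by 'warned'; is c-commanded by the pronoun; coreference would bind this R-expression — blocked (Principle C).
— the jurors' siblings: subject of the clause headed by 'warned'; is c-commanded by the pronoun; coreference would bind this R-expression — blocked (Principle C).
— the villagers: object of the clause headed by 'nominated'; is c-commanded by the pronoun; coreference would bind this R-expression — blocked (Principle C).

none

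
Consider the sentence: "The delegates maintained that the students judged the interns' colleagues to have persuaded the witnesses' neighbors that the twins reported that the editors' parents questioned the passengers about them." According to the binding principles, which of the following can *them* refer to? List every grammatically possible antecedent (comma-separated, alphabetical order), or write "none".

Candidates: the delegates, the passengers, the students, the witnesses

*them* is a pronoun; Principle B requires it to be free in its binding domain — the clause headed by 'questioned'.
— the delegates: subject of the matrix clause; c-commands the pronoun but lies outside its binding domain — allowed.
— the passengers: object of the clause headed by 'questioned'; c-commands the pronoun within its binding domain — blocked (Principle B).
— the students: subject of the clause headed by 'judged'; c-commands the pronoun but lies outside its binding domain — allowed.
— the witnesses: possessor inside the object DP of the clause headed by 'persuaded'; does not c-command the pronoun — Principle B does not apply; allowed.

the delegates, the students, the witnesses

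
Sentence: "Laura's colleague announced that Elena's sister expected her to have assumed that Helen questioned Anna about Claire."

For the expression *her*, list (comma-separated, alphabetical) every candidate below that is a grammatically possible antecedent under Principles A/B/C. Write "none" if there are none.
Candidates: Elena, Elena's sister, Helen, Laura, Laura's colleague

Elena, Laura, Laura's colleague

*her* is a pronoun; Principle B requires it to be free in its binding domain — the clause headed by 'expected'.
— Elena: possessor inside the subject DP of the clause headed by 'expected'; does not c-command the pronoun — Principle B does not apply; allowed.
— Elena's sister: subject of the clause headed by 'expected'; c-commands the pronoun within its binding domain — blocked (Principle B).
— Helen: subject of the clause headed by 'questioned'; is c-commanded by the pronoun; coreference would bind this R-expression — blocked (Principle C).
— Laura: possessor inside the subject DP of the matrix clause; does not c-command the pronoun — Principle B does not apply; allowed.
— Laura's colleague: subject of the matrix clause; c-commands the pronoun but lies outside its binding domain — allowed.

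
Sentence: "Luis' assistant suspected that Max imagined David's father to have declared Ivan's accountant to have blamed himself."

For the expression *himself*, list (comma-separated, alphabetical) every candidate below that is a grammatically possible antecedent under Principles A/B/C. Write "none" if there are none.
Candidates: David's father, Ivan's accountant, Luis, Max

*himself* is a reflexive; Principle A requires it to be bound within its binding domain — the clause headed by 'blamed'.
— David's father: subject of the clause headed by 'declared'; c-commands the reflexive but lies outside its binding domain — cannot bind it (Principle A).
— Ivan's accountant: subject of the clause headed by 'blamed'; c-commands the reflexive within its binding domain — allowed (Principle A).
— Luis: possessor inside the subject DP of the matrix clause; does not c-command the reflexive — cannot bind it (Principle A).
— Max: subject of the clause headed by 'imagined'; c-commands the reflexive but lies outside its binding domain — cannot bind it (Principle A).

Ivan's accountant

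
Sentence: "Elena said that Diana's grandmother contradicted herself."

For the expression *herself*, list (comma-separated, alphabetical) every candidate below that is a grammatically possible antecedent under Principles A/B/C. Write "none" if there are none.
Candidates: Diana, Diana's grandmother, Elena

Diana's grandmother

*herself* is a reflexive; Principle A requires it to be bound within its binding domain — the clause headed by 'contradicted'.
— Diana: possessor inside the subject DP of the clause headed by 'contradicted'; does not c-command the reflexive — cannot bind it (Principle A).
— Diana's grandmother: subject of the clause headed by 'contradicted'; c-commands the reflexive within its binding domain — allowed (Principle A).
— Elena: subject of the matrix clause; c-commands the reflexive but lies outside its binding domain — cannot bind it (Principle A).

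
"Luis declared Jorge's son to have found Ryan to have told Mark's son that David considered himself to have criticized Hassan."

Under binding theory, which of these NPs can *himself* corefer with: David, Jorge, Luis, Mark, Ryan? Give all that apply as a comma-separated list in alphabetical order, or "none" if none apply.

*himself* is a reflexive; Principle A requires it to be bound within its binding domain — the clause headed by 'considered'.
— David: subject of the clause headed by 'considered'; c-commands the reflexive within its binding domain — allowed (Principle A).
— Jorge: possessor inside the subject DP of the clause headed by 'found'; does not c-command the reflexive — cannot bind it (Principle A).
— Luis: subject of the matrix clause; c-commands the reflexive but lies outside its binding domain — cannot bind it (Principle A).
— Mark: possessor inside the object DP of the clause headed by 'told'; does not c-command the reflexive — cannot bind it (Principle A).
— Ryan: subject of the clause headed by 'told'; c-commands the reflexive but lies outside its binding domain — cannot bind it (Principle A).

David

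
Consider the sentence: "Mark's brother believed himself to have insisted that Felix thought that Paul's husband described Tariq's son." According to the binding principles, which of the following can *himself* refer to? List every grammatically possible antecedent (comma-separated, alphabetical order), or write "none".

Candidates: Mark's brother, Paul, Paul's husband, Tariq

Mark's brother

*himself* is a reflexive; Principle A requires it to be bound within its binding domain — the matrix clause.
— Mark's brother: subject of the matrix clause; c-commands the reflexive within its binding domain — allowed (Principle A).
— Paul: possessor inside the subject DP of the clause headed by 'described'; does not c-command the reflexive — cannot bind it (Principle A).
— Paul's husband: subject of the clause headed by 'described'; does not c-command the reflexive — cannot bind it (Principle A).
— Tariq: possessor inside the object DP of the clause headed by 'described'; does not c-command the reflexive — cannot bind it (Principle A).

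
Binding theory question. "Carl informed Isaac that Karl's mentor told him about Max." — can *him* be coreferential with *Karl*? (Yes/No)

*him* is a pronoun; Principle B requires it to be free in its binding domain — the clause headed by 'told'.
— Karl: possessor inside the subject DP of the clause headed by 'told'; does not c-command the pronoun — Principle B does not apply; allowed.

Yes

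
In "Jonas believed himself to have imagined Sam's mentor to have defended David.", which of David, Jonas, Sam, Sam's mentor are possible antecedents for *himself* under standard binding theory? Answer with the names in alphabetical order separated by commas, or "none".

Jonas

*himself* is a reflexive; Principle A requires it to be bound within its binding domain — the matrix clause.
— David: object of the clause headed by 'defended'; does not c-command the reflexive — cannot bind it (Principle A).
— Jonas: subject of the matrix clause; c-commands the reflexive within its binding domain — allowed (Principle A).
— Sam: possessor inside the subject DP of the clause headed by 'defended'; does not c-command the reflexive — cannot bind it (Principle A).
— Sam's mentor: subject of the clause headed by 'defended'; does not c-command the reflexive — cannot bind it (Principle A).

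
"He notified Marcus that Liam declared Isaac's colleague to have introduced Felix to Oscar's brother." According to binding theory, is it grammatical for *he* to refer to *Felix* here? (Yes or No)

No

*Felix* is an R-expression; Principle C requires it to be free (not bound by any c-commanding expression).
— he: subject of the matrix clause; the pronoun c-commands the R-expression — coreference blocked (Principle C).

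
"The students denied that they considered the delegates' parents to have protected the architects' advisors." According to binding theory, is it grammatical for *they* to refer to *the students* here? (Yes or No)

Yes

*the students* is an R-expression; Principle C requires it to be free (not bound by any c-commanding expression).
— they: subject of the clause headed by 'considered'; the pronoun does not c-command the R-expression — coreference allowed.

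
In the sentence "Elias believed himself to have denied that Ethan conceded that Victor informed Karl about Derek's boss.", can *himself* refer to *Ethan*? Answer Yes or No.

*himself* is a reflexive; Principle A requires it to be bound within its binding domain — the matrix clause.
— Ethan: subject of the clause headed by 'conceded'; does not c-command the reflexive — cannot bind it (Principle A).

No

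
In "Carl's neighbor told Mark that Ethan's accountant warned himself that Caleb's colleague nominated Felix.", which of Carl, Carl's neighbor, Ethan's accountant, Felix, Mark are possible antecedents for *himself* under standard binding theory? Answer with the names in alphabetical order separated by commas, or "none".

Ethan's accountant

*himself* is a reflexive; Principle A requires it to be bound within its binding domain — the clause headed by 'warned'.
— Carl: possessor inside the subject DP of the matrix clause; does not c-command the reflexive — cannot bind it (Principle A).
— Carl's neighbor: subject of the matrix clause; c-commands the reflexive but lies outside its binding domain — cannot bind it (Principle A).
— Ethan's accountant: subject of the clause headed by 'warned'; c-commands the reflexive within its binding domain — allowed (Principle A).
— Felix: object of the clause headed by 'nominated'; does not c-command the reflexive — cannot bind it (Principle A).
— Mark: object of the matrix clause; c-commands the reflexive but lies outside its binding domain — cannot bind it (Principle A).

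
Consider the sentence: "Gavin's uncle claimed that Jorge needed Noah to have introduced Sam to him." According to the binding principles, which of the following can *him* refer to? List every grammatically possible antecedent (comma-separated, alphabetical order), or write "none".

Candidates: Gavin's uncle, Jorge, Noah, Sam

Gavin's uncle, Jorge

*him* is a pronoun; Principle B requires it to be free in its binding domain — the clause headed by 'introduced'.
— Gavin's uncle: subject of the matrix clause; c-commands the pronoun but lies outside its binding domain — allowed.
— Jorge: subject of the clause headed by 'needed'; c-commands the pronoun but lies outside its binding domain — allowed.
— Noah: subject of the clause headed by 'introduced'; c-commands the pronoun within its binding domain — blocked (Principle B).
— Sam: object of the clause headed by 'introduced'; c-commands the pronoun within its binding domain — blocked (Principle B).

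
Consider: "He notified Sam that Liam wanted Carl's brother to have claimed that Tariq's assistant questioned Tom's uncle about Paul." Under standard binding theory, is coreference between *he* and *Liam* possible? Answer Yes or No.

No

*Liam* is an R-expression; Principle C requires it to be free (not bound by any c-commanding expression).
— he: subject of the matrix clause; the pronoun c-commands the R-expression — coreference blocked (Principle C).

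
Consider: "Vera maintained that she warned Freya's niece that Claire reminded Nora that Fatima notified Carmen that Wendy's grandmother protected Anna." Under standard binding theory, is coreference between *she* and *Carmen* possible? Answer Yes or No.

No

*Carmen* is an R-expression; Principle C requires it to be free (not bound by any c-commanding expression).
— she: subject of the clause headed by 'warned'; the pronoun c-commands the R-expression — coreference blocked (Principle C).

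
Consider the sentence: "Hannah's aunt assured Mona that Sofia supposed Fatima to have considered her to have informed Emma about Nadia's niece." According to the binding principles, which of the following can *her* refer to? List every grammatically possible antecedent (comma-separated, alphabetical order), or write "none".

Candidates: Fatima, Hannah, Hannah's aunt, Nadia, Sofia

*her* is a pronoun; Principle B requires it to be free in its binding domain — the clause headed by 'considered'.
— Fatima: subject of the clause headed by 'considered'; c-commands the pronoun within its binding domain — blocked (Principle B).
— Hannah: possessor inside the subject DP of the matrix clause; does not c-command the pronoun — Principle B does not apply; allowed.
— Hannah's aunt: subject of the matrix clause; c-commands the pronoun but lies outside its binding domain — allowed.
— Nadia: possessor inside the second object DP of the clause headed by 'informed'; is c-commanded by the pronoun; coreference would bind this R-expression — blocked (Principle C).
— Sofia: subject of the clause headed by 'supposed'; c-commands the pronoun but lies outside its binding domain — allowed.

Hannah, Hannah's aunt, Sofia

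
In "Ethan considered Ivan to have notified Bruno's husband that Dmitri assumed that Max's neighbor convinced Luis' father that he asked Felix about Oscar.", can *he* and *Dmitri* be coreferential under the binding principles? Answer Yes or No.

Yes

*Dmitri* is an R-expression; Principle C requires it to be free (not bound by any c-commanding expression).
— he: subject of the clause headed by 'asked'; the pronoun does not c-command the R-expression — coreference allowed.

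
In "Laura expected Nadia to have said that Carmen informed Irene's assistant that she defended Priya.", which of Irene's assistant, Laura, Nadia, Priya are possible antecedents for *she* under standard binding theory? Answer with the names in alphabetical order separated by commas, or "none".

*she* is a pronoun; Principle B requires it to be free in its binding domain — the clause headed by 'defended'.
— Irene's assistant: object of the clause headed by 'informed'; c-commands the pronoun but lies outside its binding domain — allowed.
— Laura: subject of the matrix clause; c-commands the pronoun but lies outside its binding domain — allowed.
— Nadia: subject of the clause headed by 'said'; c-commands the pronoun but lies outside its binding domain — allowed.
— Priya: object of the clause headed by 'defended'; is c-commanded by the pronoun; coreference would bind this R-expression — blocked (Principle C).

Irene's assistant, Laura, Nadia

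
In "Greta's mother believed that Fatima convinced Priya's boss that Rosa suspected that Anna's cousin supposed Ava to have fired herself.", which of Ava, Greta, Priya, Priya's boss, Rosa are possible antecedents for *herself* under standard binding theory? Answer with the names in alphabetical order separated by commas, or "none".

*herself* is a reflexive; Principle A requires it to be bound within its binding domain — the clause headed by 'fired'.
— Ava: subject of the clause headed by 'fired'; c-commands the reflexive within its binding domain — allowed (Principle A).
— Greta: possessor inside the subject DP of the matrix clause; does not c-command the reflexive — cannot bind it (Principle A).
— Priya: possessor inside the object DP of the clause headed by 'convinced'; does not c-command the reflexive — cannot bind it (Principle A).
— Priya's boss: object of the clause headed by 'convinced'; c-commands the reflexive but lies outside its binding domain — cannot bind it (Principle A).
— Rosa: subject of the clause headed by 'suspected'; c-commands the reflexive but lies outside its binding domain — cannot bind it (Principle A).

Ava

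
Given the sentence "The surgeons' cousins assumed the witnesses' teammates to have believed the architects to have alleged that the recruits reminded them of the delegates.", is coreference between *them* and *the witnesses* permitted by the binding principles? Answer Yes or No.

*them* is a pronoun; Principle B requires it to be free in its binding domain — the clause headed by 'reminded'.
— the witnesses: possessor inside the subject DP of the clause headed by 'believed'; does not c-command the pronoun — Principle B does not apply; allowed.

Yes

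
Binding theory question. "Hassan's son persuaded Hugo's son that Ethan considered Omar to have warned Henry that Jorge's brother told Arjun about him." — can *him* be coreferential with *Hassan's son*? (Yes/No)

Yes

*him* is a pronoun; Principle B requires it to be free in its binding domain — the clause headed by 'told'.
— Hassan's son: subject of the matrix clause; c-commands the pronoun but lies outside its binding domain — allowed.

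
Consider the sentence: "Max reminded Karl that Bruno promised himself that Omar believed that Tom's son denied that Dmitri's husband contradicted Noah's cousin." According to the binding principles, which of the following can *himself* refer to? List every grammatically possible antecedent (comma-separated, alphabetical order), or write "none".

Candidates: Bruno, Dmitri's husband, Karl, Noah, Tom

*himself* is a reflexive; Principle A requires it to be bound within its binding domain — the clause headed by 'promised'.
— Bruno: subject of the clause headed by 'promised'; c-commands the reflexive within its binding domain — allowed (Principle A).
— Dmitri's husband: subject of the clause headed by 'contradicted'; does not c-command the reflexive — cannot bind it (Principle A).
— Karl: object of the matrix clause; c-commands the reflexive but lies outside its binding domain — cannot bind it (Principle A).
— Noah: possessor inside the object DP of the clause headed by 'contradicted'; does not c-command the reflexive — cannot bind it (Principle A).
— Tom: possessor inside the subject DP of the clause headed by 'denied'; does not c-command the reflexive — cannot bind it (Principle A).

Bruno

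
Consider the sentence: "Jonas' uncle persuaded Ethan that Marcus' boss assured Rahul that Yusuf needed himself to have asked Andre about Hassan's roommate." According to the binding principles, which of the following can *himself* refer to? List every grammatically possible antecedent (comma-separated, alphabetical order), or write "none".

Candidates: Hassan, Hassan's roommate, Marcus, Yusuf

*himself* is a reflexive; Principle A requires it to be bound within its binding domain — the clause headed by 'needed'.
— Hassan: possessor inside the second object DP of the clause headed by 'asked'; does not c-command the reflexive — cannot bind it (Principle A).
— Hassan's roommate: second object of the clause headed by 'asked'; does not c-command the reflexive — cannot bind it (Principle A).
— Marcus: possessor inside the subject DP of the clause headed by 'assured'; does not c-command the reflexive — cannot bind it (Principle A).
— Yusuf: subject of the clause headed by 'needed'; c-commands the reflexive within its binding domain — allowed (Principle A).

Yusuf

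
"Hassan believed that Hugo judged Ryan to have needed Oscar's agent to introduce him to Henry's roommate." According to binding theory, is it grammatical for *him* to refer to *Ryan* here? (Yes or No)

Yes

*Ryan* is an R-expression; Principle C requires it to be free (not bound by any c-commanding expression).
— him: object of the clause headed by 'introduce'; the pronoun does not c-command the R-expression — coreference allowed.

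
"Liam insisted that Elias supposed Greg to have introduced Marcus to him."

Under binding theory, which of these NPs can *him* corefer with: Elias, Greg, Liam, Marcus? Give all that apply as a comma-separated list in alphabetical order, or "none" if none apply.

*him* is a pronoun; Principle B requires it to be free in its binding domain — the clause headed by 'introduced'.
— Elias: subject of the clause headed by 'supposed'; c-commands the pronoun but lies outside its binding domain — allowed.
— Greg: subject of the clause headed by 'introduced'; c-commands the pronoun within its binding domain — blocked (Principle B).
— Liam: subject of the matrix clause; c-commands the pronoun but lies outside its binding domain — allowed.
— Marcus: object of the clause headed by 'introduced'; c-commands the pronoun within its binding domain — blocked (Principle B).

Elias, Liam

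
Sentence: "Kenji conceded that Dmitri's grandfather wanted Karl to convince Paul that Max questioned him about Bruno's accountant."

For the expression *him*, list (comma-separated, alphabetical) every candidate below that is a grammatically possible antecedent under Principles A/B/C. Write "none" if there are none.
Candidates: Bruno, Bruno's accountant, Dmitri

Dmitri

*him* is a pronoun; Principle B requires it to be free in its binding domain — the clause headed by 'questioned'.
— Bruno: possessor inside the second object DP of the clause headed by 'questioned'; is c-commanded by the pronoun; coreference would bind this R-expression — blocked (Principle C).
— Bruno's accountant: second object of the clause headed by 'questioned'; is c-commanded by the pronoun; coreference would bind this R-expression — blocked (Principle C).
— Dmitri: possessor inside the subject DP of the clause headed by 'wanted'; does not c-command the pronoun — Principle B does not apply; allowed.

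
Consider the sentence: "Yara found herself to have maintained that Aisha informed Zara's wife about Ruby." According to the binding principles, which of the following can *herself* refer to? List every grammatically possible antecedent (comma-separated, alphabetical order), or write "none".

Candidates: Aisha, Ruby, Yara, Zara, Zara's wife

Yara

*herself* is a reflexive; Principle A requires it to be bound within its binding domain — the matrix clause.
— Aisha: subject of the clause headed by 'informed'; does not c-command the reflexive — cannot bind it (Principle A).
— Ruby: second object of the clause headed by 'informed'; does not c-command the reflexive — cannot bind it (Principle A).
— Yara: subject of the matrix clause; c-commands the reflexive within its binding domain — allowed (Principle A).
— Zara: possessor inside the object DP of the clause headed by 'informed'; does not c-command the reflexive — cannot bind it (Principle A).
— Zara's wife: object of the clause headed by 'informed'; does not c-command the reflexive — cannot bind it (Principle A).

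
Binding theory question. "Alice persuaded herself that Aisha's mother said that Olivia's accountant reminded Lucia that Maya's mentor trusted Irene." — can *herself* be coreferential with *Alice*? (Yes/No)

*herself* is a reflexive; Principle A requires it to be bound within its binding domain — the matrix clause.
— Alice: subject of the matrix clause; c-commands the reflexive within its binding domain — allowed (Principle A).

Yes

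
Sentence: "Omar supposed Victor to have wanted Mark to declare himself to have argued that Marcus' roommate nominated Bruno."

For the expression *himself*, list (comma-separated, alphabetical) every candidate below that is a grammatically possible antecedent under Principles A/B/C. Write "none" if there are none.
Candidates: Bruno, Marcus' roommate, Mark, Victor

*himself* is a reflexive; Principle A requires it to be bound within its binding domain — the clause headed by 'declare'.
— Bruno: object of the clause headed by 'nominated'; does not c-command the reflexive — cannot bind it (Principle A).
— Marcus' roommate: subject of the clause headed by 'nominated'; does not c-command the reflexive — cannot bind it (Principle A).
— Mark: subject of the clause headed by 'declare'; c-commands the reflexive within its binding domain — allowed (Principle A).
— Victor: subject of the clause headed by 'wanted'; c-commands the reflexive but lies outside its binding domain — cannot bind it (Principle A).

Mark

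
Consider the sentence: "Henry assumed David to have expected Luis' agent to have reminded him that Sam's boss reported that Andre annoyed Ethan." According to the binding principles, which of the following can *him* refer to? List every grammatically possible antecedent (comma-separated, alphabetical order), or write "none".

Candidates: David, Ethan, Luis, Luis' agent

David, Luis

*him* is a pronoun; Principle B requires it to be free in its binding domain — the clause headed by 'reminded'.
— David: subject of the clause headed by 'expected'; c-commands the pronoun but lies outside its binding domain — allowed.
— Ethan: object of the clause headed by 'annoyed'; is c-commanded by the pronoun; coreference would bind this R-expression — blocked (Principle C).
— Luis: possessor inside the subject DP of the clause headed by 'reminded'; does not c-command the pronoun — Principle B does not apply; allowed.
— Luis' agent: subject of the clause headed by 'reminded'; c-commands the pronoun within its binding domain — blocked (Principle B).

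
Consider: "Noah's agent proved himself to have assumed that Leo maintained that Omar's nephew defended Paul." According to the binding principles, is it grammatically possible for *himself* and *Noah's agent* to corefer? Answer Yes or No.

Yes

*himself* is a reflexive; Principle A requires it to be bound within its binding domain — the matrix clause.
— Noah's agent: subject of the matrix clause; c-commands the reflexive within its binding domain — allowed (Principle A).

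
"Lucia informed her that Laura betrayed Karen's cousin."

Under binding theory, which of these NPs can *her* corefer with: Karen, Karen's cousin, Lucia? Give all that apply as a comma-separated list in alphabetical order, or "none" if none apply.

none

*her* is a pronoun; Principle B requires it to be free in its binding domain — the matrix clause.
— Karen: possessor inside the object DP of the clause headed by 'betrayed'; is c-commanded by the pronoun; coreference would bind this R-expression — blocked (Principle C).
— Karen's cousin: object of the clause headed by 'betrayed'; is c-commanded by the pronoun; coreference would bind this R-expression — blocked (Principle C).
— Lucia: subject of the matrix clause; c-commands the pronoun within its binding domain — blocked (Principle B).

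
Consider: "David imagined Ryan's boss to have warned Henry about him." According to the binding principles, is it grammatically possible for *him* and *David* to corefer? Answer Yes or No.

Yes

*him* is a pronoun; Principle B requires it to be free in its binding domain — the clause headed by 'warned'.
— David: subject of the matrix clause; c-commands the pronoun but lies outside its binding domain — allowed.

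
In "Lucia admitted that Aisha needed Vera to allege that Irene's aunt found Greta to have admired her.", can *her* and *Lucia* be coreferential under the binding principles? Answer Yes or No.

Yes

*Lucia* is an R-expression; Principle C requires it to be free (not bound by any c-commanding expression).
— her: object of the clause headed by 'admired'; the pronoun does not c-command the R-expression — coreference allowed.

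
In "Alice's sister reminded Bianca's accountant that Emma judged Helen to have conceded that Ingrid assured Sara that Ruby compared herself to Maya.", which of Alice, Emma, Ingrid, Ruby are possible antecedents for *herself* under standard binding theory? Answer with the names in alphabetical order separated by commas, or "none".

Ruby

*herself* is a reflexive; Principle A requires it to be bound within its binding domain — the clause headed by 'compared'.
— Alice: possessor inside the subject DP of the matrix clause; does not c-command the reflexive — cannot bind it (Principle A).
— Emma: subject of the clause headed by 'judged'; c-commands the reflexive but lies outside its binding domain — cannot bind it (Principle A).
— Ingrid: subject of the clause headed by 'assured'; c-commands the reflexive but lies outside its binding domain — cannot bind it (Principle A).
— Ruby: subject of the clause headed by 'compared'; c-commands the reflexive within its binding domain — allowed (Principle A).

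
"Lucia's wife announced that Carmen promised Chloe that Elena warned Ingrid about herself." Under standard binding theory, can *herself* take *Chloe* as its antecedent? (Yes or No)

*herself* is a reflexive; Principle A requires it to be bound within its binding domain — the clause headed by 'warned'.
— Chloe: object of the clause headed by 'promised'; c-commands the reflexive but lies outside its binding domain — cannot bind it (Principle A).

No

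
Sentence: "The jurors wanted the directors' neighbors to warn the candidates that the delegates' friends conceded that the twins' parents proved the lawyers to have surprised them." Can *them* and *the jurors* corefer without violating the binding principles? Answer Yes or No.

Yes

*the jurors* is an R-expression; Principle C requires it to be free (not bound by any c-commanding expression).
— them: object of the clause headed by 'surprised'; the pronoun does not c-command the R-expression — coreference allowed.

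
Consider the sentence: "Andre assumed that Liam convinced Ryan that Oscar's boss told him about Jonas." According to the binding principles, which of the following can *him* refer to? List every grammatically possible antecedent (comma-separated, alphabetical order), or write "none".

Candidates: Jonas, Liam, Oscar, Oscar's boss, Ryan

*him* is a pronoun; Principle B requires it to be free in its binding domain — the clause headed by 'told'.
— Jonas: second object of the clause headed by 'told'; is c-commanded by the pronoun; coreference would bind this R-expression — blocked (Principle C).
— Liam: subject of the clause headed by 'convinced'; c-commands the pronoun but lies outside its binding domain — allowed.
— Oscar: possessor inside the subject DP of the clause headed by 'told'; does not c-command the pronoun — Principle B does not apply; allowed.
— Oscar's boss: subject of the clause headed by 'told'; c-commands the pronoun within its binding domain — blocked (Principle B).
— Ryan: object of the clause headed by 'convinced'; c-commands the pronoun but lies outside its binding domain — allowed.

Liam, Oscar, Ryan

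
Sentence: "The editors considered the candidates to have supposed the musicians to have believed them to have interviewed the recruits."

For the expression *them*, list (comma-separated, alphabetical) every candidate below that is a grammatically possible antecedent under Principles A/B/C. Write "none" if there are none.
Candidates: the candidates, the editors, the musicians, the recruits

*them* is a pronoun; Principle B requires it to be free in its binding domain — the clause headed by 'believed'.
— the candidates: subject of the clause headed by 'supposed'; c-commands the pronoun but lies outside its binding domain — allowed.
— the editors: subject of the matrix clause; c-commands the pronoun but lies outside its binding domain — allowed.
— the musicians: subject of the clause headed by 'believed'; c-commands the pronoun within its binding domain — blocked (Principle B).
— the recruits: object of the clause headed by 'interviewed'; is c-commanded by the pronoun; coreference would bind this R-expression — blocked (Principle C).

the candidates, the editors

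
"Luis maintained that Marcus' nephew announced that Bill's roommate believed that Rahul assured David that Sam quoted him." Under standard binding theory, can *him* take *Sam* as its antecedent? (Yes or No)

*him* is a pronoun; Principle B requires it to be free in its binding domain — the clause headed by 'quoted'.
— Sam: subject of the clause headed by 'quoted'; c-commands the pronoun within its binding domain — blocked (Principle B).

No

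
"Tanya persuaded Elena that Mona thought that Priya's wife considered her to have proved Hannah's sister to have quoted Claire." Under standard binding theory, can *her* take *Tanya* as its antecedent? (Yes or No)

*her* is a pronoun; Principle B requires it to be free in its binding domain — the clause headed by 'considered'.
— Tanya: subject of the matrix clause; c-commands the pronoun but lies outside its binding domain — allowed.

Yes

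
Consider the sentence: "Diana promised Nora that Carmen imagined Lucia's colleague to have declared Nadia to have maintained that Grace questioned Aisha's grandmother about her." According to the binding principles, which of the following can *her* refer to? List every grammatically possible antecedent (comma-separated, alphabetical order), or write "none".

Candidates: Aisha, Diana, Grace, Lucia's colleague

Aisha, Diana, Lucia's colleague

*her* is a pronoun; Principle B requires it to be free in its binding domain — the clause headed by 'questioned'.
— Aisha: possessor inside the object DP of the clause headed by 'questioned'; does not c-command the pronoun — Principle B does not apply; allowed.
— Diana: subject of the matrix clause; c-commands the pronoun but lies outside its binding domain — allowed.
— Grace: subject of the clause headed by 'questioned'; c-commands the pronoun within its binding domain — blocked (Principle B).
— Lucia's colleague: subject of the clause headed by 'declared'; c-commands the pronoun but lies outside its binding domain — allowed.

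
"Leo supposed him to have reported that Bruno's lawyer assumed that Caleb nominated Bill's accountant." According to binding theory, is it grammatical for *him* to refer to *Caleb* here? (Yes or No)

No

*Caleb* is an R-expression; Principle C requires it to be free (not bound by any c-commanding expression).
— him: subject of the clause headed by 'reported'; the pronoun c-commands the R-expression — coreference blocked (Principle C).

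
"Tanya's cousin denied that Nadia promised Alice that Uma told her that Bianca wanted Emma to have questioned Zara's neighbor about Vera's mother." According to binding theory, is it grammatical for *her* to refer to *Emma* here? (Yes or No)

*Emma* is an R-expression; Principle C requires it to be free (not bound by any c-commanding expression).
— her: object of the clause headed by 'told'; the pronoun c-commands the R-expression — coreference blocked (Principle C).

No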